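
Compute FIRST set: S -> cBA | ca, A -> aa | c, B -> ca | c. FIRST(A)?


Per alternative of A: FIRST(aa) = {a}; FIRST(c) = {c}
FIRST(A) = {a, c}


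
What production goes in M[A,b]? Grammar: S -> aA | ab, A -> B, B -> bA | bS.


For [A, b]: 'b' ∈ FIRST(B)
Entry: A -> B


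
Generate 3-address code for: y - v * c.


Break into single-operator statements:
t1 = v * c
t2 = y - t1


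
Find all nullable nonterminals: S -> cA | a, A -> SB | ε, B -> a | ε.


A nonterminal is nullable iff some alternative derives ε (directly, or every symbol in it is nullable)
Nullable: {A, B}


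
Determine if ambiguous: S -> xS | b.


right-linear, alternatives start with distinct terminals 'x' vs 'b': unique leftmost derivation
Unambiguous


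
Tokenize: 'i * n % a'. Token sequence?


Scan left to right, longest-match per lexeme
Tokens: ID(i), OP(*), ID(n), OP(%), ID(a)


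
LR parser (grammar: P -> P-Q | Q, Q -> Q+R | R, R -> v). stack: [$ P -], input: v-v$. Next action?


no handle ('P-' is not any RHS); shift 'v'
Action: shift


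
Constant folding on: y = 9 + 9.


9 + 9 = 18 at compile time
Optimized: y = 18


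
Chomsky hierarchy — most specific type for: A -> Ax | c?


Left-linear: every RHS is a terminal or one nonterminal followed by a terminal
Classification: Type 3 (Regular)


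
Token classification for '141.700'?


Pattern: digits with a decimal point
Type: FLOAT_LITERAL


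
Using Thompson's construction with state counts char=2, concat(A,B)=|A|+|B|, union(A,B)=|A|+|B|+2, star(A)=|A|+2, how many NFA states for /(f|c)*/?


Syntax tree has 2 char leaf(s), 1 union(s), 1 star(s)
chars contribute 2×2 = 4; each union adds +2; each star adds +2
Total: 4 + 2 + 2 = 8 states


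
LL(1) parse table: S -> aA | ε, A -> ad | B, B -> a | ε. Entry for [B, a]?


For [B, a]: 'a' ∈ FIRST(a)
Entry: B -> a


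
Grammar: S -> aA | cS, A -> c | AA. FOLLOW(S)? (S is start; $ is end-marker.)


$ ∈ FOLLOW(S). For each A -> αBβ: add FIRST(β)\{ε} to FOLLOW(B); if β nullable, add FOLLOW(A).
FOLLOW(S) = {$}


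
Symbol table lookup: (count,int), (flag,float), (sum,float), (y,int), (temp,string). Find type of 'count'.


Lookup 'count' → type int


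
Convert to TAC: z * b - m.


Break into single-operator statements:
t1 = z * b
t2 = t1 - m


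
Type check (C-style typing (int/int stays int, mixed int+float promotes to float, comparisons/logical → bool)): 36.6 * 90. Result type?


Operand types: float * int
Rule: mixed int/float promotes to float; int/int stays int
Result type: float


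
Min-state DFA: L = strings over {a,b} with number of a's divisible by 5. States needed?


Track (count of a) mod 5: states 0..4, accept at 0
Minimal DFA: 5 states


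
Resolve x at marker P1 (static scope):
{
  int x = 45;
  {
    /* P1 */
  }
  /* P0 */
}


P1's block does not declare x; resolves to the enclosing declaration at depth 0
x = 45


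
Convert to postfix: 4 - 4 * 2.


* has higher precedence, evaluate 4*2 first
Postfix: 4 4 2 * -


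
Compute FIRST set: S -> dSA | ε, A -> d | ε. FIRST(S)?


Per alternative of S: FIRST(dSA) = {d}; FIRST(ε) = {ε}
FIRST(S) = {d, ε}


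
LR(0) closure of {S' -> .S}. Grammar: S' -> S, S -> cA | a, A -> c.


Start: S' -> .S
For each item with dot before a nonterminal B, add B -> .γ for every B-production
Closure: [S' -> .S, S -> .cA, S -> .a]


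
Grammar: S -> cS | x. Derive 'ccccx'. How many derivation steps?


Derivation: S => cS => ccS => cccS => ccccS => ccccx
Steps: 5


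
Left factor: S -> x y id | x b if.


Common prefix: 'x'
Factored: S -> x S', S' -> y id | b if


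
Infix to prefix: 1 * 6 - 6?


left-to-right (same/higher precedence on left): tree is (- (* 1 6) 6)
Prefix: - * 1 6 6


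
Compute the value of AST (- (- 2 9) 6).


Evaluate inner: (- 2 9) = -7
Evaluate root: (- -7 6) = -13
Result: -13


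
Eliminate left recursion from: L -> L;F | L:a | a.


Left-recursive alternatives: L;F, L:a; non-recursive: a
Introduce L': L -> aL', L' -> ;FL' | :aL' | ε


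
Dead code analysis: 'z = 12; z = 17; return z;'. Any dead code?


first assignment to z is overwritten before any read
Dead: 'z = 12'


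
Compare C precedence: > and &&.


'>' is relational (level 7); '&&' is logical AND (level 2)
Higher level binds tighter
'>' has higher precedence than '&&'


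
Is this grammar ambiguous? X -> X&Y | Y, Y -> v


precedence layered via separate nonterminal Y: deterministic
Unambiguous


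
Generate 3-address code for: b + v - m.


Break into single-operator statements:
t1 = b + v
t2 = t1 - m


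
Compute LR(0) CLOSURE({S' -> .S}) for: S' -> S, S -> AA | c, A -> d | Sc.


Start: S' -> .S
For each item with dot before a nonterminal B, add B -> .γ for every B-production
Closure: [S' -> .S, S -> .AA, S -> .c, A -> .d, A -> .Sc]


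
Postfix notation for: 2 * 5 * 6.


Left to right (same or higher precedence on left)
Postfix: 2 5 * 6 *


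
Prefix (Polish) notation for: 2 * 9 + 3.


left-to-right (same/higher precedence on left): tree is (+ (* 2 9) 3)
Prefix: + * 2 9 3


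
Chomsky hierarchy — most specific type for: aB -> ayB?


LHS has context (more than one symbol) and |LHS| ≤ |RHS|
Classification: Type 1 (Context-Sensitive)


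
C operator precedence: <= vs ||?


'<=' is relational (level 7); '||' is logical OR (level 1)
Higher level binds tighter
'<=' has higher precedence than '||'


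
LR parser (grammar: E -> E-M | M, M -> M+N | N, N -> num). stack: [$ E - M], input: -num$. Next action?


handle 'E-M' on top; lookahead ∈ FOLLOW(E) = {-, $}
Action: reduce (E -> E-M)


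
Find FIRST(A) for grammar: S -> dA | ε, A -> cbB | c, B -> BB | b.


Per alternative of A: FIRST(cbB) = {c}; FIRST(c) = {c}
FIRST(A) = {c}


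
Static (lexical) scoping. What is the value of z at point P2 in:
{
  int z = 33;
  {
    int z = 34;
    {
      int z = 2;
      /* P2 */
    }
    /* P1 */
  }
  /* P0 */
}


z declared in the same block as P2
z = 2


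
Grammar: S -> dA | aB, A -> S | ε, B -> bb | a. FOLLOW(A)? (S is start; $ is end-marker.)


$ ∈ FOLLOW(S). For each A -> αBβ: add FIRST(β)\{ε} to FOLLOW(B); if β nullable, add FOLLOW(A).
FOLLOW(A) = {$}


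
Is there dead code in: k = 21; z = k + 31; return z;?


k is read by z's definition; z is returned
No dead code


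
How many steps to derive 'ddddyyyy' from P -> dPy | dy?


Derivation: P => dPy => ddPyy => dddPyyy => ddddyyyy
Steps: 4


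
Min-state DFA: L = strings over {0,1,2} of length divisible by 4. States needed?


Track length mod 4: states 0..3, accept at 0
Minimal DFA: 4 states


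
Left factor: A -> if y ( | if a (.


Common prefix: 'if'
Factored: A -> if A', A' -> y ( | a (


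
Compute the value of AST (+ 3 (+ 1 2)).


Evaluate inner: (+ 1 2) = 3
Evaluate root: (+ 3 3) = 6
Result: 6


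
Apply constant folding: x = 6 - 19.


6 - 19 = -13 at compile time
Optimized: x = -13


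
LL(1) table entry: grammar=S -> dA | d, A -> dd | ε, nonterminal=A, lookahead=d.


For [A, d]: 'd' ∈ FIRST(dd)
Entry: A -> dd


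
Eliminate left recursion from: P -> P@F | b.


Left-recursive alternatives: P@F; non-recursive: b
Introduce P': P -> bP', P' -> @FP' | ε


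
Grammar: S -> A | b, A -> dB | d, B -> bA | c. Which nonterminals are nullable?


A nonterminal is nullable iff some alternative derives ε (directly, or every symbol in it is nullable)
Nullable: {}


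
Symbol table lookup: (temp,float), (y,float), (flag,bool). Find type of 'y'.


Lookup 'y' → type float


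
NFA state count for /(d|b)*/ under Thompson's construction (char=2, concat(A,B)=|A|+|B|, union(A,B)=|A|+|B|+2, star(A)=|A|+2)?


Syntax tree has 2 char leaf(s), 1 union(s), 1 star(s)
chars contribute 2×2 = 4; each union adds +2; each star adds +2
Total: 4 + 2 + 2 = 8 states


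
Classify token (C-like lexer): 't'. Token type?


Pattern: letter/underscore followed by alphanumerics, not a keyword
Type: IDENTIFIER


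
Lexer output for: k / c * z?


Scan left to right, longest-match per lexeme
Tokens: ID(k), OP(/), ID(c), OP(*), ID(z)


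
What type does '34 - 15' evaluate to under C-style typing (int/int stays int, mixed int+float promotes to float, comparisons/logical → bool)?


Operand types: int - int
Rule: mixed int/float promotes to float; int/int stays int
Result type: int


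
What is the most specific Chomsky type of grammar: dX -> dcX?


LHS has context (more than one symbol) and |LHS| ≤ |RHS|
Classification: Type 1 (Context-Sensitive)


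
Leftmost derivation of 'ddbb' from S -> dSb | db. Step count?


Derivation: S => dSb => ddbb
Steps: 2


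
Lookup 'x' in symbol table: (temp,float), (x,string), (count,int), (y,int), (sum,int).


Lookup 'x' → type string


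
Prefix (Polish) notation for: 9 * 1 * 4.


left-to-right (same/higher precedence on left): tree is (* (* 9 1) 4)
Prefix: * * 9 1 4


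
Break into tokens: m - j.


Scan left to right, longest-match per lexeme
Tokens: ID(m), OP(-), ID(j)


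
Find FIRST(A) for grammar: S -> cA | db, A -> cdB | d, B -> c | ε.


Per alternative of A: FIRST(cdB) = {c}; FIRST(d) = {d}
FIRST(A) = {c, d}


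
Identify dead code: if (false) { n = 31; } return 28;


condition is constant false, so the whole block is unreachable
Dead: 'if (false) { n = 31; }'


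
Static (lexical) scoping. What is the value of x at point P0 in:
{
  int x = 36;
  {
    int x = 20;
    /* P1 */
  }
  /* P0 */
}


x declared in the same block as P0
x = 36


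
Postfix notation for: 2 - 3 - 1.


Left to right (same or higher precedence on left)
Postfix: 2 3 - 1 -


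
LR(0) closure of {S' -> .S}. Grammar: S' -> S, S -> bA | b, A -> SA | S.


Start: S' -> .S
For each item with dot before a nonterminal B, add B -> .γ for every B-production
Closure: [S' -> .S, S -> .bA, S -> .b]


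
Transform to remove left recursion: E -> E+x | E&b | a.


Left-recursive alternatives: E+x, E&b; non-recursive: a
Introduce E': E -> aE', E' -> +xE' | &bE' | ε


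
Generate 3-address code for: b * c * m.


Break into single-operator statements:
t1 = b * c
t2 = t1 * m


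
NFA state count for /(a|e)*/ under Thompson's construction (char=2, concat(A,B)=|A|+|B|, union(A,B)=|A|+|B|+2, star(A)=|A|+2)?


Syntax tree has 2 char leaf(s), 1 union(s), 1 star(s)
chars contribute 2×2 = 4; each union adds +2; each star adds +2
Total: 4 + 2 + 2 = 8 states


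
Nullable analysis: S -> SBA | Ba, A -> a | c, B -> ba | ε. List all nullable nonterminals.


A nonterminal is nullable iff some alternative derives ε (directly, or every symbol in it is nullable)
Nullable: {B}


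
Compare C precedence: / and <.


'/' is multiplicative (level 10); '<' is relational (level 7)
Higher level binds tighter
'/' has higher precedence than '<'


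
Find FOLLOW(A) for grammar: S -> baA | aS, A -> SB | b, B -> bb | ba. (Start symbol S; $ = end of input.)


$ ∈ FOLLOW(S). For each A -> αBβ: add FIRST(β)\{ε} to FOLLOW(B); if β nullable, add FOLLOW(A).
FOLLOW(A) = {$, b}


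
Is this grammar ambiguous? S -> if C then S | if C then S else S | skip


dangling else: 'if C then if C then skip else skip' parses two ways
Ambiguous


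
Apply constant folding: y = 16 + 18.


16 + 18 = 34 at compile time
Optimized: y = 34


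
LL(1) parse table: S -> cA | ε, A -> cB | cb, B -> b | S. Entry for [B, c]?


For [B, c]: 'c' ∈ FIRST(S)
Entry: B -> S


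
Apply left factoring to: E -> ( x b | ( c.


Common prefix: '('
Factored: E -> ( E', E' -> x b | c


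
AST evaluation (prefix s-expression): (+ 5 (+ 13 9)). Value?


Evaluate inner: (+ 13 9) = 22
Evaluate root: (+ 5 22) = 27
Result: 27


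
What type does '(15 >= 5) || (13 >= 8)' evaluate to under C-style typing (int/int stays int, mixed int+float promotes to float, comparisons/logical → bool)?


Operand types: bool || bool
Rule: logical operators take bool operands and yield bool
Result type: bool


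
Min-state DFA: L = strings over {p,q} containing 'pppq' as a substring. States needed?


KMP-style automaton: 4 progress states + 1 absorbing accept = 5
Minimal DFA: 5 states


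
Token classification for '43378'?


Pattern: digits only
Type: INTEGER_LITERAL


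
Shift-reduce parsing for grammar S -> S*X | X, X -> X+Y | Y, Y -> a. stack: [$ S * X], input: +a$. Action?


'+' can extend X; shift to build X -> X+Y
Action: shift


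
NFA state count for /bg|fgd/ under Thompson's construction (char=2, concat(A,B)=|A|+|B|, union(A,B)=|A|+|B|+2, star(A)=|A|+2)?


Syntax tree has 5 char leaf(s), 1 union(s), 0 star(s)
chars contribute 5×2 = 10; each union adds +2; each star adds +2
Total: 10 + 2 + 0 = 12 states


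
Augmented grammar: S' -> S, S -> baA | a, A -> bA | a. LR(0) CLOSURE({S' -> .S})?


Start: S' -> .S
For each item with dot before a nonterminal B, add B -> .γ for every B-production
Closure: [S' -> .S, S -> .baA, S -> .a]


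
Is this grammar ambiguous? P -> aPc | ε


balanced a^n…c^n: each string has a unique parse
Unambiguous


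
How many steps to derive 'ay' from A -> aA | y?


Derivation: A => aA => ay
Steps: 2


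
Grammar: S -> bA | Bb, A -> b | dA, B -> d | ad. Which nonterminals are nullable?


A nonterminal is nullable iff some alternative derives ε (directly, or every symbol in it is nullable)
Nullable: {}


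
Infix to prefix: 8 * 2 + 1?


left-to-right (same/higher precedence on left): tree is (+ (* 8 2) 1)
Prefix: + * 8 2 1


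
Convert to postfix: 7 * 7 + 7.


Left to right (same or higher precedence on left)
Postfix: 7 7 * 7 +


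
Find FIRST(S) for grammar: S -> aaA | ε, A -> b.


Per alternative of S: FIRST(aaA) = {a}; FIRST(ε) = {ε}
FIRST(S) = {a, ε}


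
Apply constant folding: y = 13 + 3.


13 + 3 = 16 at compile time
Optimized: y = 16


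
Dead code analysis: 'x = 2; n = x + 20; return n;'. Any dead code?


x is read by n's definition; n is returned
No dead code


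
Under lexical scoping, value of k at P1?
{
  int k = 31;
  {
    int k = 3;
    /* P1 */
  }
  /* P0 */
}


k declared in the same block as P1
k = 3


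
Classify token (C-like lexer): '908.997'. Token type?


Pattern: digits with a decimal point
Type: FLOAT_LITERAL


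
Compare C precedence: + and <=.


'+' is additive (level 9); '<=' is relational (level 7)
Higher level binds tighter
'+' has higher precedence than '<='


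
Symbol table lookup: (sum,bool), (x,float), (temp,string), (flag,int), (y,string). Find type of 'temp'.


Lookup 'temp' → type string


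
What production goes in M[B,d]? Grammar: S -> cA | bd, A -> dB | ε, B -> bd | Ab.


For [B, d]: 'd' ∈ FIRST(Ab)
Entry: B -> Ab


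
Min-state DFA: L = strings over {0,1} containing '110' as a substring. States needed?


KMP-style automaton: 3 progress states + 1 absorbing accept = 4
Minimal DFA: 4 states


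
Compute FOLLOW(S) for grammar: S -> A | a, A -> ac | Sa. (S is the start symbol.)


$ ∈ FOLLOW(S). For each A -> αBβ: add FIRST(β)\{ε} to FOLLOW(B); if β nullable, add FOLLOW(A).
FOLLOW(S) = {$, a}


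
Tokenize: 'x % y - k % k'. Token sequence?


Scan left to right, longest-match per lexeme
Tokens: ID(x), OP(%), ID(y), OP(-), ID(k), OP(%), ID(k)


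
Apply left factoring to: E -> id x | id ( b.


Common prefix: 'id'
Factored: E -> id E', E' -> x | ( b


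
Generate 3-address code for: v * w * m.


Break into single-operator statements:
t1 = v * w
t2 = t1 * m


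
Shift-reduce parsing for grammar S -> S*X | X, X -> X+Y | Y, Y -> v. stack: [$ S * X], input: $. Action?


handle 'S*X' on top; lookahead ∈ FOLLOW(S) = {*, $}
Action: reduce (S -> S*X)


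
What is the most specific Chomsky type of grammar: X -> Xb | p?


Left-linear: every RHS is a terminal or one nonterminal followed by a terminal
Classification: Type 3 (Regular)


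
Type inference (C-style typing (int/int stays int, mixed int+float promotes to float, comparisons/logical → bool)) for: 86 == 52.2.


Operand types: int == float
Rule: comparison yields bool
Result type: bool


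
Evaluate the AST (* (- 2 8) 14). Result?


Evaluate inner: (- 2 8) = -6
Evaluate root: (* -6 14) = -84
Result: -84


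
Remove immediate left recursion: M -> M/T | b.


Left-recursive alternatives: M/T; non-recursive: b
Introduce M': M -> bM', M' -> /TM' | ε


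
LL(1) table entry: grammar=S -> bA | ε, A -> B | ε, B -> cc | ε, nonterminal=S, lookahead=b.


For [S, b]: 'b' ∈ FIRST(bA)
Entry: S -> bA


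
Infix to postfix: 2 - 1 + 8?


Left to right (same or higher precedence on left)
Postfix: 2 1 - 8 +


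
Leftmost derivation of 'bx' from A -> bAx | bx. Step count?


Derivation: A => bx
Steps: 1


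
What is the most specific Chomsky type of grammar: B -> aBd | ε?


Single nonterminal LHS, but a^n d^n is not regular
Classification: Type 2 (Context-Free)


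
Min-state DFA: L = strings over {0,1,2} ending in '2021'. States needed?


Track the longest suffix of input matching a prefix of '2021': 5 classes (prefixes of length 0..4)
Minimal DFA: 5 states


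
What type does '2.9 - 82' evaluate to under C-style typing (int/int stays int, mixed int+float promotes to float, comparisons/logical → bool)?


Operand types: float - int
Rule: mixed int/float promotes to float; int/int stays int
Result type: float


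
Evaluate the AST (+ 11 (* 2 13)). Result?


Evaluate inner: (* 2 13) = 26
Evaluate root: (+ 11 26) = 37
Result: 37


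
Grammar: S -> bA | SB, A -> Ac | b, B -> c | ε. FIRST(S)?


Per alternative of S: FIRST(bA) = {b}; FIRST(SB) = {b}
FIRST(S) = {b}


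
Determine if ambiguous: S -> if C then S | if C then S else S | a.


dangling else: 'if C then if C then a else a' parses two ways
Ambiguous


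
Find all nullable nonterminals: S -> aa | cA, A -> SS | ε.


A nonterminal is nullable iff some alternative derives ε (directly, or every symbol in it is nullable)
Nullable: {A}


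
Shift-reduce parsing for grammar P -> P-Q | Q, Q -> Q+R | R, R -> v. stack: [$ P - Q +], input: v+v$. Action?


no handle; shift 'v'
Action: shift


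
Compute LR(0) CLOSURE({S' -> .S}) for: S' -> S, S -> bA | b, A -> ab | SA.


Start: S' -> .S
For each item with dot before a nonterminal B, add B -> .γ for every B-production
Closure: [S' -> .S, S -> .bA, S -> .b]


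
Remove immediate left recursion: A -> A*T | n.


Left-recursive alternatives: A*T; non-recursive: n
Introduce A': A -> nA', A' -> *TA' | ε


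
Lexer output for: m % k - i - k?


Scan left to right, longest-match per lexeme
Tokens: ID(m), OP(%), ID(k), OP(-), ID(i), OP(-), ID(k)


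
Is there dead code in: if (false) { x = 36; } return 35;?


condition is constant false, so the whole block is unreachable
Dead: 'if (false) { x = 36; }'


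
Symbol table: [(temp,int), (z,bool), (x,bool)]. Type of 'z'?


Lookup 'z' → type bool


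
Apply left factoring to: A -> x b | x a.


Common prefix: 'x'
Factored: A -> x A', A' -> b | a


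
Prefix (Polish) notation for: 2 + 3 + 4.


left-to-right (same/higher precedence on left): tree is (+ (+ 2 3) 4)
Prefix: + + 2 3 4


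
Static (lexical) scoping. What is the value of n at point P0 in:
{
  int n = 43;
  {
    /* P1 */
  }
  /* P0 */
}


n declared in the same block as P0
n = 43


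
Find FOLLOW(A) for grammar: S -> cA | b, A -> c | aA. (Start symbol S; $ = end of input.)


$ ∈ FOLLOW(S). For each A -> αBβ: add FIRST(β)\{ε} to FOLLOW(B); if β nullable, add FOLLOW(A).
FOLLOW(A) = {$}


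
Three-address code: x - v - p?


Break into single-operator statements:
t1 = x - v
t2 = t1 - p


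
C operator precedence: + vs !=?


'+' is additive (level 9); '!=' is equality (level 6)
Higher level binds tighter
'+' has higher precedence than '!='


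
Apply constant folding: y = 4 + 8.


4 + 8 = 12 at compile time
Optimized: y = 12


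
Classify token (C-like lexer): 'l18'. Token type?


Pattern: letter/underscore followed by alphanumerics, not a keyword
Type: IDENTIFIER


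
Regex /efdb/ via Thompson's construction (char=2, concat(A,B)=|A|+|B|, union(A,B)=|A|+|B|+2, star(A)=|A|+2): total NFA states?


Syntax tree has 4 char leaf(s), 0 union(s), 0 star(s)
chars contribute 4×2 = 8; each union adds +2; each star adds +2
Total: 8 + 0 + 0 = 8 states


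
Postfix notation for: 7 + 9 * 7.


* has higher precedence, evaluate 9*7 first
Postfix: 7 9 7 * +


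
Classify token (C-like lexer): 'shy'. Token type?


Pattern: letter/underscore followed by alphanumerics, not a keyword
Type: IDENTIFIER


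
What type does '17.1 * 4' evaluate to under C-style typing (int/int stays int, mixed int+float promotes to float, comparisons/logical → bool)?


Operand types: float * int
Rule: mixed int/float promotes to float; int/int stays int
Result type: float


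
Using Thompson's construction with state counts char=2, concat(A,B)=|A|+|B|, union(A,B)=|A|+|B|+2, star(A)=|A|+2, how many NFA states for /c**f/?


Syntax tree has 2 char leaf(s), 0 union(s), 2 star(s)
chars contribute 2×2 = 4; each union adds +2; each star adds +2
Total: 4 + 0 + 4 = 8 states


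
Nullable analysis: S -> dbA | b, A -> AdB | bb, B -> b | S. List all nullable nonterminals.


A nonterminal is nullable iff some alternative derives ε (directly, or every symbol in it is nullable)
Nullable: {}


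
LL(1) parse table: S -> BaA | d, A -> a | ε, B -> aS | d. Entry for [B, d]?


For [B, d]: 'd' ∈ FIRST(d)
Entry: B -> d


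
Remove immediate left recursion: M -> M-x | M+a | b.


Left-recursive alternatives: M-x, M+a; non-recursive: b
Introduce M': M -> bM', M' -> -xM' | +aM' | ε


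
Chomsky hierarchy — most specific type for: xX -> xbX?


LHS has context (more than one symbol) and |LHS| ≤ |RHS|
Classification: Type 1 (Context-Sensitive)


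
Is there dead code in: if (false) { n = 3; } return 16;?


condition is constant false, so the whole block is unreachable
Dead: 'if (false) { n = 3; }'


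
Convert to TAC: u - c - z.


Break into single-operator statements:
t1 = u - c
t2 = t1 - z


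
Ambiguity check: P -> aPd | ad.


balanced a^n…d^n: each string has a unique parse
Unambiguous


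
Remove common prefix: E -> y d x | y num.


Common prefix: 'y'
Factored: E -> y E', E' -> d x | num


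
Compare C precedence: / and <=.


'/' is multiplicative (level 10); '<=' is relational (level 7)
Higher level binds tighter
'/' has higher precedence than '<='


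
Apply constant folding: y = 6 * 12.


6 * 12 = 72 at compile time
Optimized: y = 72


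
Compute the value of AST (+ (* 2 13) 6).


Evaluate inner: (* 2 13) = 26
Evaluate root: (+ 26 6) = 32
Result: 32


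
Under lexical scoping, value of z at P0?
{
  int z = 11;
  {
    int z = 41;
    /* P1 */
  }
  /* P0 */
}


z declared in the same block as P0
z = 11


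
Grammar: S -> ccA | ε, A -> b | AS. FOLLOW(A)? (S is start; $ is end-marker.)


$ ∈ FOLLOW(S). For each A -> αBβ: add FIRST(β)\{ε} to FOLLOW(B); if β nullable, add FOLLOW(A).
FOLLOW(A) = {$, c}


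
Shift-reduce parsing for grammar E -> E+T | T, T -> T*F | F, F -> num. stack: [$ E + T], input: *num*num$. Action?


'*' can extend T; shift to build T -> T*F
Action: shift


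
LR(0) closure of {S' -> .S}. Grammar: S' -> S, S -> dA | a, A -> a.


Start: S' -> .S
For each item with dot before a nonterminal B, add B -> .γ for every B-production
Closure: [S' -> .S, S -> .dA, S -> .a]


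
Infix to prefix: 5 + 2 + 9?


left-to-right (same/higher precedence on left): tree is (+ (+ 5 2) 9)
Prefix: + + 5 2 9


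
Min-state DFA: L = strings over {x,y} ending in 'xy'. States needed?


Track the longest suffix of input matching a prefix of 'xy': 3 classes (prefixes of length 0..2)
Minimal DFA: 3 states


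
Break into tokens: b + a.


Scan left to right, longest-match per lexeme
Tokens: ID(b), OP(+), ID(a)


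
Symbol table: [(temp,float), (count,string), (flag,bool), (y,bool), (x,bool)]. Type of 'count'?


Lookup 'count' → type string


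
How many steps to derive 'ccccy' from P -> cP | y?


Derivation: P => cP => ccP => cccP => ccccP => ccccy
Steps: 5


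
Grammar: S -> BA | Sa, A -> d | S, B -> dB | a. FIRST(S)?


Per alternative of S: FIRST(BA) = {a, d}; FIRST(Sa) = {a, d}
FIRST(S) = {a, d}


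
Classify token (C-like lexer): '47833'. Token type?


Pattern: digits only
Type: INTEGER_LITERAL


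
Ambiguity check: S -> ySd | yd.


balanced y^n…d^n: each string has a unique parse
Unambiguous


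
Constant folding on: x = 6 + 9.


6 + 9 = 15 at compile time
Optimized: x = 15


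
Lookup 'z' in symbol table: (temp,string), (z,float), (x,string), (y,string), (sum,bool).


Lookup 'z' → type float


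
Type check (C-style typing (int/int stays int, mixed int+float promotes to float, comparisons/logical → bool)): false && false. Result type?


Operand types: bool && bool
Rule: logical operators take bool operands and yield bool
Result type: bool


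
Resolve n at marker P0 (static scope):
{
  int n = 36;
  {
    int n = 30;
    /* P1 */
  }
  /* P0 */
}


n declared in the same block as P0
n = 36


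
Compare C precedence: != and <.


'<' is relational (level 7); '!=' is equality (level 6)
Higher level binds tighter
'<' has higher precedence than '!='


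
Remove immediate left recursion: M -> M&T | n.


Left-recursive alternatives: M&T; non-recursive: n
Introduce M': M -> nM', M' -> &TM' | ε


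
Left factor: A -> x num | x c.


Common prefix: 'x'
Factored: A -> x A', A' -> num | c


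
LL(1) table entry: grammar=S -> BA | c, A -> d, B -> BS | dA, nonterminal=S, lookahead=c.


For [S, c]: 'c' ∈ FIRST(c)
Entry: S -> c


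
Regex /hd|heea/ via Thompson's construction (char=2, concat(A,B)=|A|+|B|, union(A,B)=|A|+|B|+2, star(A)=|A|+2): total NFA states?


Syntax tree has 6 char leaf(s), 1 union(s), 0 star(s)
chars contribute 6×2 = 12; each union adds +2; each star adds +2
Total: 12 + 2 + 0 = 14 states


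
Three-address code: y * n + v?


Break into single-operator statements:
t1 = y * n
t2 = t1 + v


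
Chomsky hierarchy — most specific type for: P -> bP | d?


Right-linear: every RHS is a terminal or a terminal followed by one nonterminal
Classification: Type 3 (Regular)


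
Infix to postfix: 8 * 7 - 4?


Left to right (same or higher precedence on left)
Postfix: 8 7 * 4 -


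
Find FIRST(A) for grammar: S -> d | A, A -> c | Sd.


Per alternative of A: FIRST(c) = {c}; FIRST(Sd) = {c, d}
FIRST(A) = {c, d}


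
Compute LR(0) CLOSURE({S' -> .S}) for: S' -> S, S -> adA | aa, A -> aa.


Start: S' -> .S
For each item with dot before a nonterminal B, add B -> .γ for every B-production
Closure: [S' -> .S, S -> .adA, S -> .aa]


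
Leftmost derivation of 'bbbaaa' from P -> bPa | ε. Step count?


Derivation: P => bPa => bbPaa => bbbPaaa => bbbaaa
Steps: 4


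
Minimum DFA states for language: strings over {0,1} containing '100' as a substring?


KMP-style automaton: 3 progress states + 1 absorbing accept = 4
Minimal DFA: 4 states


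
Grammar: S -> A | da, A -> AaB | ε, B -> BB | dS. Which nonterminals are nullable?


A nonterminal is nullable iff some alternative derives ε (directly, or every symbol in it is nullable)
Nullable: {A, S}


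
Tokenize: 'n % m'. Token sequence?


Scan left to right, longest-match per lexeme
Tokens: ID(n), OP(%), ID(m)


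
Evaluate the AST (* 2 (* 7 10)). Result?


Evaluate inner: (* 7 10) = 70
Evaluate root: (* 2 70) = 140
Result: 140


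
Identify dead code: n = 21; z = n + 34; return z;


n is read by z's definition; z is returned
No dead code


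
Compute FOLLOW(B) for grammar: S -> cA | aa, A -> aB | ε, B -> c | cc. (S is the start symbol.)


$ ∈ FOLLOW(S). For each A -> αBβ: add FIRST(β)\{ε} to FOLLOW(B); if β nullable, add FOLLOW(A).
FOLLOW(B) = {$}


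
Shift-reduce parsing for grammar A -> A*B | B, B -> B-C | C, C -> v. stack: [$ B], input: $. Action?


lookahead ∉ {-} so B won't extend; reduce A -> B
Action: reduce (A -> B)


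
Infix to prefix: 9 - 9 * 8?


'*' binds tighter: tree is (- 9 (* 9 8))
Prefix: - 9 * 9 8


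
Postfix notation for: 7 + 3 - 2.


Left to right (same or higher precedence on left)
Postfix: 7 3 + 2 -


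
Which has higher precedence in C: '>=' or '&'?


'>=' is relational (level 7); '&' is bitwise AND (level 5)
Higher level binds tighter
'>=' has higher precedence than '&'


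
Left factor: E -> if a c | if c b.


Common prefix: 'if'
Factored: E -> if E', E' -> a c | c b


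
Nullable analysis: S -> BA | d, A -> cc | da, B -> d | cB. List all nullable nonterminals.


A nonterminal is nullable iff some alternative derives ε (directly, or every symbol in it is nullable)
Nullable: {}


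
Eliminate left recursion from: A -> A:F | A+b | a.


Left-recursive alternatives: A:F, A+b; non-recursive: a
Introduce A': A -> aA', A' -> :FA' | +bA' | ε


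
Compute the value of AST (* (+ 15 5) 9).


Evaluate inner: (+ 15 5) = 20
Evaluate root: (* 20 9) = 180
Result: 180


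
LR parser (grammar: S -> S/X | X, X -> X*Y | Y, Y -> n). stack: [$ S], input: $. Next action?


start symbol S on stack, input exhausted
Action: accept


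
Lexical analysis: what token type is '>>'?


Pattern: operator symbol
Type: OPERATOR


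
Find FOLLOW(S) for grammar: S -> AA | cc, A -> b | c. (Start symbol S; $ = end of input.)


$ ∈ FOLLOW(S). For each A -> αBβ: add FIRST(β)\{ε} to FOLLOW(B); if β nullable, add FOLLOW(A).
FOLLOW(S) = {$}


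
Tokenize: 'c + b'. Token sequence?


Scan left to right, longest-match per lexeme
Tokens: ID(c), OP(+), ID(b)


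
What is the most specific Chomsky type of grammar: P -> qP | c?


Right-linear: every RHS is a terminal or a terminal followed by one nonterminal
Classification: Type 3 (Regular)


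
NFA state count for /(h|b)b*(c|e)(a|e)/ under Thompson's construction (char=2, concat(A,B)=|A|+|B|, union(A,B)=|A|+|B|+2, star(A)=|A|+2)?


Syntax tree has 7 char leaf(s), 3 union(s), 1 star(s)
chars contribute 7×2 = 14; each union adds +2; each star adds +2
Total: 14 + 6 + 2 = 22 states


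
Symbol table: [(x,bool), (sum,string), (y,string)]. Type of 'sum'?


Lookup 'sum' → type string


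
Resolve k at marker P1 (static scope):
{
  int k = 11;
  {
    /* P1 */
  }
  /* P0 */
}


P1's block does not declare k; resolves to the enclosing declaration at depth 0
k = 11


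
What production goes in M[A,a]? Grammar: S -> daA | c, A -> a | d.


For [A, a]: 'a' ∈ FIRST(a)
Entry: A -> a


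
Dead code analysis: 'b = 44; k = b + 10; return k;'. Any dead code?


b is read by k's definition; k is returned
No dead code


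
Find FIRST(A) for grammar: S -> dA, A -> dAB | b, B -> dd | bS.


Per alternative of A: FIRST(dAB) = {d}; FIRST(b) = {b}
FIRST(A) = {b, d}


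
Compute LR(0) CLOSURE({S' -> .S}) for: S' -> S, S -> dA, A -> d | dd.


Start: S' -> .S
For each item with dot before a nonterminal B, add B -> .γ for every B-production
Closure: [S' -> .S, S -> .dA]


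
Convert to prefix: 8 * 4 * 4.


left-to-right (same/higher precedence on left): tree is (* (* 8 4) 4)
Prefix: * * 8 4 4


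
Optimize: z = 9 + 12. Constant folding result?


9 + 12 = 21 at compile time
Optimized: z = 21


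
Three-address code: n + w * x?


Break into single-operator statements:
t1 = w * x
t2 = n + t1


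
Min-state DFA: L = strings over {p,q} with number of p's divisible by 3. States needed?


Track (count of p) mod 3: states 0..2, accept at 0
Minimal DFA: 3 states


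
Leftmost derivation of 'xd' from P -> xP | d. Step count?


Derivation: P => xP => xd
Steps: 2


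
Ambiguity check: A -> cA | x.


right-linear, alternatives start with distinct terminals 'c' vs 'x': unique leftmost derivation
Unambiguous


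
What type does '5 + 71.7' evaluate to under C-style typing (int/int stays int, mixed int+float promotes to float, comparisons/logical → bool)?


Operand types: int + float
Rule: mixed int/float promotes to float; int/int stays int
Result type: float


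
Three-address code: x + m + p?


Break into single-operator statements:
t1 = x + m
t2 = t1 + p


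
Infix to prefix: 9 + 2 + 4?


left-to-right (same/higher precedence on left): tree is (+ (+ 9 2) 4)
Prefix: + + 9 2 4


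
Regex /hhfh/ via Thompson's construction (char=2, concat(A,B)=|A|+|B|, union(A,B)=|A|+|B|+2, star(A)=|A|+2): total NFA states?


Syntax tree has 4 char leaf(s), 0 union(s), 0 star(s)
chars contribute 4×2 = 8; each union adds +2; each star adds +2
Total: 8 + 0 + 0 = 8 states


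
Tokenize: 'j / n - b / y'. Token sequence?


Scan left to right, longest-match per lexeme
Tokens: ID(j), OP(/), ID(n), OP(-), ID(b), OP(/), ID(y)


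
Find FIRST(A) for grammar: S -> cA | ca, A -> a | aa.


Per alternative of A: FIRST(a) = {a}; FIRST(aa) = {a}
FIRST(A) = {a}


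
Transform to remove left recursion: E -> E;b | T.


Left-recursive alternatives: E;b; non-recursive: T
Introduce E': E -> TE', E' -> ;bE' | ε


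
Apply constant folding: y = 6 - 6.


6 - 6 = 0 at compile time
Optimized: y = 0


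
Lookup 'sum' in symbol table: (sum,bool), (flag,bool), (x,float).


Lookup 'sum' → type bool


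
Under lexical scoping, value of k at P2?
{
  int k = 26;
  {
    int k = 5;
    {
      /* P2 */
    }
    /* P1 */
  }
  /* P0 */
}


P2's block does not declare k; resolves to the enclosing declaration at depth 1
k = 5


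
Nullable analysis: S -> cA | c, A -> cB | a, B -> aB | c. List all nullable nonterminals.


A nonterminal is nullable iff some alternative derives ε (directly, or every symbol in it is nullable)
Nullable: {}


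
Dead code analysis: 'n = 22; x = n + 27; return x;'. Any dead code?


n is read by x's definition; x is returned
No dead code


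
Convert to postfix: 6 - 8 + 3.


Left to right (same or higher precedence on left)
Postfix: 6 8 - 3 +


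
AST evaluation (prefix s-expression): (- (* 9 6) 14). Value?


Evaluate inner: (* 9 6) = 54
Evaluate root: (- 54 14) = 40
Result: 40


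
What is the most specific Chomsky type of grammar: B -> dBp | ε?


Single nonterminal LHS, but d^n p^n is not regular
Classification: Type 2 (Context-Free)


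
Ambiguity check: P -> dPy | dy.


balanced d^n…y^n: each string has a unique parse
Unambiguous


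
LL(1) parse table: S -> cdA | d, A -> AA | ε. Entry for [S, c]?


For [S, c]: 'c' ∈ FIRST(cdA)
Entry: S -> cdA


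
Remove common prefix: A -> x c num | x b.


Common prefix: 'x'
Factored: A -> x A', A' -> c num | b


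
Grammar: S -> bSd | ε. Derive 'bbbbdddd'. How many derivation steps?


Derivation: S => bSd => bbSdd => bbbSddd => bbbbSdddd => bbbbdddd
Steps: 5


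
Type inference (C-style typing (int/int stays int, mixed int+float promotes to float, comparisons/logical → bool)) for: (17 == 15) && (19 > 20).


Operand types: bool && bool
Rule: logical operators take bool operands and yield bool
Result type: bool


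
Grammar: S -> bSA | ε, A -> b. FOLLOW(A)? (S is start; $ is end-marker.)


$ ∈ FOLLOW(S). For each A -> αBβ: add FIRST(β)\{ε} to FOLLOW(B); if β nullable, add FOLLOW(A).
FOLLOW(A) = {$, b}


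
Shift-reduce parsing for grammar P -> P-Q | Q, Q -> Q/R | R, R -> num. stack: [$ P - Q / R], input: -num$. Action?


handle 'Q/R' on top
Action: reduce (Q -> Q/R)


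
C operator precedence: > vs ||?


'>' is relational (level 7); '||' is logical OR (level 1)
Higher level binds tighter
'>' has higher precedence than '||'


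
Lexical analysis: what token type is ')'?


Pattern: delimiter/punctuation
Type: PUNCTUATION


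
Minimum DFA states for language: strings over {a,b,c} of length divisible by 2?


Track length mod 2: states 0..1, accept at 0
Minimal DFA: 2 states


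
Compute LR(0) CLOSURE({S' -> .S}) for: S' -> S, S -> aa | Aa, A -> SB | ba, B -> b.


Start: S' -> .S
For each item with dot before a nonterminal B, add B -> .γ for every B-production
Closure: [S' -> .S, S -> .aa, S -> .Aa, A -> .SB, A -> .ba]


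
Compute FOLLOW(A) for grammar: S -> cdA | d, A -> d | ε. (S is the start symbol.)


$ ∈ FOLLOW(S). For each A -> αBβ: add FIRST(β)\{ε} to FOLLOW(B); if β nullable, add FOLLOW(A).
FOLLOW(A) = {$}


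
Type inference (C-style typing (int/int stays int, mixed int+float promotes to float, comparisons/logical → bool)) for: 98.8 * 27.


Operand types: float * int
Rule: mixed int/float promotes to float; int/int stays int
Result type: float


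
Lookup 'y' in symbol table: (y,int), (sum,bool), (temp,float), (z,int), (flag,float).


Lookup 'y' → type int


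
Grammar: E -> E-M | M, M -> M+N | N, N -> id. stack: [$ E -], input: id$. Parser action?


no handle ('E-' is not any RHS); shift 'id'
Action: shift


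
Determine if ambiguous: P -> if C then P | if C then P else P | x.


dangling else: 'if C then if C then x else x' parses two ways
Ambiguous


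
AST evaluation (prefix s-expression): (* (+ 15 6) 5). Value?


Evaluate inner: (+ 15 6) = 21
Evaluate root: (* 21 5) = 105
Result: 105


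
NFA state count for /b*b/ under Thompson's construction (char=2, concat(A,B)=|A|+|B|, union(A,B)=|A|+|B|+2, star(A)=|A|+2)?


Syntax tree has 2 char leaf(s), 0 union(s), 1 star(s)
chars contribute 2×2 = 4; each union adds +2; each star adds +2
Total: 4 + 0 + 2 = 6 states


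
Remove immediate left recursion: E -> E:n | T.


Left-recursive alternatives: E:n; non-recursive: T
Introduce E': E -> TE', E' -> :nE' | ε


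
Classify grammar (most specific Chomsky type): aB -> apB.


LHS has context (more than one symbol) and |LHS| ≤ |RHS|
Classification: Type 1 (Context-Sensitive)


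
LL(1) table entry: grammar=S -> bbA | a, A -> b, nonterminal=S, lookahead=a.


For [S, a]: 'a' ∈ FIRST(a)
Entry: S -> a


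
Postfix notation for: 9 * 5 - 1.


Left to right (same or higher precedence on left)
Postfix: 9 5 * 1 -


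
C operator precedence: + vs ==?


'+' is additive (level 9); '==' is equality (level 6)
Higher level binds tighter
'+' has higher precedence than '=='


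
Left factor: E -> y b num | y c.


Common prefix: 'y'
Factored: E -> y E', E' -> b num | c


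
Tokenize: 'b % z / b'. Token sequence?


Scan left to right, longest-match per lexeme
Tokens: ID(b), OP(%), ID(z), OP(/), ID(b)


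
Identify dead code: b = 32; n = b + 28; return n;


b is read by n's definition; n is returned
No dead code


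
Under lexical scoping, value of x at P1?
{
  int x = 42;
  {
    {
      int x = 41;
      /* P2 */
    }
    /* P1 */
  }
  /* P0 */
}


P1's block does not declare x; resolves to the enclosing declaration at depth 0
x = 42


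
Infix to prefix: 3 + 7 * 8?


'*' binds tighter: tree is (+ 3 (* 7 8))
Prefix: + 3 * 7 8


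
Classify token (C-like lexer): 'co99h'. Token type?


Pattern: letter/underscore followed by alphanumerics, not a keyword
Type: IDENTIFIER
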